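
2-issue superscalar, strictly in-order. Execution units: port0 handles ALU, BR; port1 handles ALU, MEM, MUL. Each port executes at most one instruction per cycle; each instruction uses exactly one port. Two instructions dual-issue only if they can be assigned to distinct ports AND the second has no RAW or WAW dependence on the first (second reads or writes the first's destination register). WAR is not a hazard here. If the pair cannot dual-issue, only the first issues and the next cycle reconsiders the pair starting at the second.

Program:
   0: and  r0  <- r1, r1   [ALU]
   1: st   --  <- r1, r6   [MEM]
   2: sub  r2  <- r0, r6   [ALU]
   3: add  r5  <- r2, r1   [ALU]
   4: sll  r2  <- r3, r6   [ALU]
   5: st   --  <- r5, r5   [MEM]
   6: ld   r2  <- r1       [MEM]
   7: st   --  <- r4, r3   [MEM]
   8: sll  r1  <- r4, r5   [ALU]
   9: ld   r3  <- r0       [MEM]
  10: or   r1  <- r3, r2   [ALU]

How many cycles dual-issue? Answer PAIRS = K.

t=0 i0+i1:and;st ; pair
t=1 i2:sub ; RAW r2
t=2 i3+i4:add;sll ; pair
t=3 i5:st ; no-port MEM/MEM
t=4 i6:ld ; no-port MEM/MEM
t=5 i7+i8:st;sll ; pair
t=6 i9:ld ; RAW r3
t=7 i10:or ; tail

PAIRS = 3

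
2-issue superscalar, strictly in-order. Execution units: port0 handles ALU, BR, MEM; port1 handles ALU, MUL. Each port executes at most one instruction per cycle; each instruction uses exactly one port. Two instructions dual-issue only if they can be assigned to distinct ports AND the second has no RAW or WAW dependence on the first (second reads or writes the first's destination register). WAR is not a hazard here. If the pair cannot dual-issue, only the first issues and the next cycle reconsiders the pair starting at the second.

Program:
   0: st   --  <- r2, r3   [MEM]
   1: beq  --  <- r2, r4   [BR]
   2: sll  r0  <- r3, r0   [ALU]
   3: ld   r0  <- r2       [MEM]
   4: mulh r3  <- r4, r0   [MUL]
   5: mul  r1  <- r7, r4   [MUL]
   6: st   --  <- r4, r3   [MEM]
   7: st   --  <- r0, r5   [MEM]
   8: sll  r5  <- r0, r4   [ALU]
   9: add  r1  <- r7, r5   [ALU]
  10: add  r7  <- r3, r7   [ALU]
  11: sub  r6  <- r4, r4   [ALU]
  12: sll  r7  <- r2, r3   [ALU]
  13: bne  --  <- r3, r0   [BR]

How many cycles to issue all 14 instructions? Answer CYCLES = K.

CYCLES = 9

[0] i0  st.MEM  -- no-port MEM/BR
[1] i1,i2  beq.BR sll.ALU  -- 2-wide
[2] i3  ld.MEM  -- RAW r0
[3] i4  mulh.MUL  -- no-port MUL/MUL
[4] i5,i6  mul.MUL st.MEM  -- 2-wide
[5] i7,i8  st.MEM sll.ALU  -- 2-wide
[6] i9,i10  add.ALU add.ALU  -- 2-wide
[7] i11,i12  sub.ALU sll.ALU  -- 2-wide
[8] i13  bne.BR  -- tail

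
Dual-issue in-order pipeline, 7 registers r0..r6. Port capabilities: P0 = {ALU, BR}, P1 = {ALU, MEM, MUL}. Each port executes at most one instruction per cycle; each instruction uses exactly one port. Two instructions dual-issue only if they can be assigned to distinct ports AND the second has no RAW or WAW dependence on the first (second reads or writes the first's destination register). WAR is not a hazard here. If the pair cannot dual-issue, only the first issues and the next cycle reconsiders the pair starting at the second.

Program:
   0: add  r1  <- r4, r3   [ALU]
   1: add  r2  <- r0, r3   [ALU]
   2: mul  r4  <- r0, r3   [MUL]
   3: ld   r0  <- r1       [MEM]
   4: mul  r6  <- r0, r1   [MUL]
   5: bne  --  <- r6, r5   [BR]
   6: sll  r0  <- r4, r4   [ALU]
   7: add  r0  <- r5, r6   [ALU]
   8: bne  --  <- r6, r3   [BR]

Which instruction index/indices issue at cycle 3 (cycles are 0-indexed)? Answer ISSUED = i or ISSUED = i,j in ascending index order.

ISSUED = 4

0. add.ALU;add.ALU @i0&i1  | dual
1. mul.MUL @i2  | no-port MUL/MEM
2. ld.MEM @i3  | no-port MEM/MUL
3. mul.MUL @i4  | RAW r6
4. bne.BR;sll.ALU @i5&i6  | dual
5. add.ALU;bne.BR @i7&i8  | dual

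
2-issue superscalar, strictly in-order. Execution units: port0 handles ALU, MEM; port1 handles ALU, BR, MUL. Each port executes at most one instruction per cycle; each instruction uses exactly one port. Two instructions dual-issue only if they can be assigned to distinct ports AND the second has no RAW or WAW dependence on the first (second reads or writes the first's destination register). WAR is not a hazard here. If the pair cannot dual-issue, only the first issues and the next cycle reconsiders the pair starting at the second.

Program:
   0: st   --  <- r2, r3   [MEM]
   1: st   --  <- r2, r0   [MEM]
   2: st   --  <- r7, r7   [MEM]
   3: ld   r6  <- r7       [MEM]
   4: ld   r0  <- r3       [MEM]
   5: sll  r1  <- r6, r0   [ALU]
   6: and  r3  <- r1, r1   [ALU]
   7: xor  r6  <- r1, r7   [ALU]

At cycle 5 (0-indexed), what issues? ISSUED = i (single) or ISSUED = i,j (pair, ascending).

#0 head=0: st.MEM i0 no-port MEM/MEM
#1 head=1: st.MEM i1 no-port MEM/MEM
#2 head=2: st.MEM i2 no-port MEM/MEM
#3 head=3: ld.MEM i3 no-port MEM/MEM
#4 head=4: ld.MEM i4 RAW r0
#5 head=5: sll.ALU i5 RAW r1
#6 head=6: and.ALU xor.ALU i6+i7 2-wide

ISSUED = 5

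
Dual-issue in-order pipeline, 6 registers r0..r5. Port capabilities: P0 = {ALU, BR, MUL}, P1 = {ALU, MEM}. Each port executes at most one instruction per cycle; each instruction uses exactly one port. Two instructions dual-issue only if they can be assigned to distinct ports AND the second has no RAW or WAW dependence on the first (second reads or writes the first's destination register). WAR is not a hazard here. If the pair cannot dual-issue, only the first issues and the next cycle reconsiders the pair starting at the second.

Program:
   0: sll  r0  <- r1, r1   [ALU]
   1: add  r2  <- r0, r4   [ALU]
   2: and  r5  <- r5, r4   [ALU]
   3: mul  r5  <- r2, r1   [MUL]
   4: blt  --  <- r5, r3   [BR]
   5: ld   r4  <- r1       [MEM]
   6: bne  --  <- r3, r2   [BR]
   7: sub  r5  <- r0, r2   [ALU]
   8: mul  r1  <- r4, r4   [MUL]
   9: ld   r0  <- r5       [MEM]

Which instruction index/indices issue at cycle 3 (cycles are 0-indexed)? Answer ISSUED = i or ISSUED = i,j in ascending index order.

#0 head=0: sll.ALU i0 RAW r0
#1 head=1: add.ALU;and.ALU i1&i2 2-wide
#2 head=3: mul.MUL i3 no-port MUL/BR
#3 head=4: blt.BR;ld.MEM i4&i5 2-wide
#4 head=6: bne.BR;sub.ALU i6&i7 2-wide
#5 head=8: mul.MUL;ld.MEM i8&i9 2-wide

ISSUED = 4,5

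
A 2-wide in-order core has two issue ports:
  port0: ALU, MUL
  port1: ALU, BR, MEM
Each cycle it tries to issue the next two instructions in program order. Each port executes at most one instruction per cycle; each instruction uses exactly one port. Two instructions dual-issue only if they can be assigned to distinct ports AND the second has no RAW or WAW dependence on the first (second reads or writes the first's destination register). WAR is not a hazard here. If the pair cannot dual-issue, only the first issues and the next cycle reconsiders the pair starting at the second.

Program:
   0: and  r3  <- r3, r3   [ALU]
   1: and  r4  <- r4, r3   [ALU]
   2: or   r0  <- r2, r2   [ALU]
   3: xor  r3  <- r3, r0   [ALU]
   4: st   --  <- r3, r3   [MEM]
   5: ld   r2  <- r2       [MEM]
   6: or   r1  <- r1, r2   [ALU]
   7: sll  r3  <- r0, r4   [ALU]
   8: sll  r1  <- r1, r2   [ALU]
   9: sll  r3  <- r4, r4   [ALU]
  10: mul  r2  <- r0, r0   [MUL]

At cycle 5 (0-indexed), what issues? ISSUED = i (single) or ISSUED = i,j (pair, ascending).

ISSUED = 6,7

t=0 i0:and.ALU ; RAW r3
t=1 i1,i2:and.ALU or.ALU ; pair
t=2 i3:xor.ALU ; RAW r3
t=3 i4:st.MEM ; no-port MEM/MEM
t=4 i5:ld.MEM ; RAW r2
t=5 i6,i7:or.ALU sll.ALU ; pair
t=6 i8,i9:sll.ALU sll.ALU ; pair
t=7 i10:mul.MUL ; tail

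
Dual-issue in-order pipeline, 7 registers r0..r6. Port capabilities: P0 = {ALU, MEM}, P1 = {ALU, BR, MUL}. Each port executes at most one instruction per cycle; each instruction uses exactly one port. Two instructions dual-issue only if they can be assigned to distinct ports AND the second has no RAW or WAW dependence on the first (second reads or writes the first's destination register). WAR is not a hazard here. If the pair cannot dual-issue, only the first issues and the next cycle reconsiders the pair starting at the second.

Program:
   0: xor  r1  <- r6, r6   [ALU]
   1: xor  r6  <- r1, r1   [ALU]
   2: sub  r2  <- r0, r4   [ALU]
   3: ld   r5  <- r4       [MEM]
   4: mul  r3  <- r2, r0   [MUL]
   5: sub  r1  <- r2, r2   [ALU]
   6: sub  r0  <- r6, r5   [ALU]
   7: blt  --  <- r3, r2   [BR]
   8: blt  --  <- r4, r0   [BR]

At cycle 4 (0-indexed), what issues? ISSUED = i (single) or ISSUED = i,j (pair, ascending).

ISSUED = 7

c0: i0 xor  RAW r1
c1: i1&i2 xor sub  pair
c2: i3&i4 ld mul  pair
c3: i5&i6 sub sub  pair
c4: i7 blt  no-port BR/BR
c5: i8 blt  tail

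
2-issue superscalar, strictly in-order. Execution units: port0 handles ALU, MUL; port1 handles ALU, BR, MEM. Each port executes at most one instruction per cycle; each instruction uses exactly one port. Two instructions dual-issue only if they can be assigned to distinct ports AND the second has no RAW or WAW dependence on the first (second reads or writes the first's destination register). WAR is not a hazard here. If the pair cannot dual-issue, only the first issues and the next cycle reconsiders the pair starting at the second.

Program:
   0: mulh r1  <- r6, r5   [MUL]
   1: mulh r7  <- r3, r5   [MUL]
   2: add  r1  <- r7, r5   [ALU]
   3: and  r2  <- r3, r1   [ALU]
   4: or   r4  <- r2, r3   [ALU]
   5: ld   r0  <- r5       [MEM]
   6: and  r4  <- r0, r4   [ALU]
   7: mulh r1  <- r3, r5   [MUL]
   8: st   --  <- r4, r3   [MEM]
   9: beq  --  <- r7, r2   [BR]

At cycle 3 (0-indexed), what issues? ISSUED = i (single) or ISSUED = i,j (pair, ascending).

c0: i0 mulh  no-port MUL/MUL
c1: i1 mulh  RAW r7
c2: i2 add  RAW r1
c3: i3 and  RAW r2
c4: i4+i5 or;ld  dual
c5: i6+i7 and;mulh  dual
c6: i8 st  no-port MEM/BR
c7: i9 beq  tail

ISSUED = 3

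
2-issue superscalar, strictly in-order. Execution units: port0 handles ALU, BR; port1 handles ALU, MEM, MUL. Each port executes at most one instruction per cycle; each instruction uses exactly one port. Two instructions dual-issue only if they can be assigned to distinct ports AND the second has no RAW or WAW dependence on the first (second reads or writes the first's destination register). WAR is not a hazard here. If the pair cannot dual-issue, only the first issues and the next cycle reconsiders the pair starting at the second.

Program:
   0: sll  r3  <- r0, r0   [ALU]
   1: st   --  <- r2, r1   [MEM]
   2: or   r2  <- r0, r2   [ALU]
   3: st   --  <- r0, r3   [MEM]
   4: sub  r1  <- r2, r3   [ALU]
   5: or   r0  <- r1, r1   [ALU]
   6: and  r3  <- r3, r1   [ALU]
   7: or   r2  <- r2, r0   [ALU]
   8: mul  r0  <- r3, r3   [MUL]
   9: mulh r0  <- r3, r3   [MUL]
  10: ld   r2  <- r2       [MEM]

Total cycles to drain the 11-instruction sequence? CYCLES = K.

c0: i0+i1 sll.ALU st.MEM  pair
c1: i2+i3 or.ALU st.MEM  pair
c2: i4 sub.ALU  RAW r1
c3: i5+i6 or.ALU and.ALU  pair
c4: i7+i8 or.ALU mul.MUL  pair
c5: i9 mulh.MUL  no-port MUL/MEM
c6: i10 ld.MEM  tail

CYCLES = 7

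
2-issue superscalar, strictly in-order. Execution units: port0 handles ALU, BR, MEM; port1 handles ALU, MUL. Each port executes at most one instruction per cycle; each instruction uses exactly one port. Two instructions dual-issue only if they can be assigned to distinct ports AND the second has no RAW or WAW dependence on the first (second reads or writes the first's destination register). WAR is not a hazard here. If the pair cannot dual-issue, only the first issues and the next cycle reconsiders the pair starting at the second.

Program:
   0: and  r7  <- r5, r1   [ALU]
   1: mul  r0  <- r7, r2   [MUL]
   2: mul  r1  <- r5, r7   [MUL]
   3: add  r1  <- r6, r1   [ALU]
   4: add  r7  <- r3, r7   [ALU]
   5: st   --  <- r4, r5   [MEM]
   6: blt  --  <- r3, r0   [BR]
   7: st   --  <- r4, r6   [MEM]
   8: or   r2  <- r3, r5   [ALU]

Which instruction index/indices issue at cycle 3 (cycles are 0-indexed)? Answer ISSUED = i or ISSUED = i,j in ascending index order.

  cy0 -> i0 (and.ALU) RAW r7
  cy1 -> i1 (mul.MUL) no-port MUL/MUL
  cy2 -> i2 (mul.MUL) RAW+WAW r1
  cy3 -> i3&i4 (add.ALU+add.ALU) dual
  cy4 -> i5 (st.MEM) no-port MEM/BR
  cy5 -> i6 (blt.BR) no-port BR/MEM
  cy6 -> i7&i8 (st.MEM+or.ALU) dual

ISSUED = 3,4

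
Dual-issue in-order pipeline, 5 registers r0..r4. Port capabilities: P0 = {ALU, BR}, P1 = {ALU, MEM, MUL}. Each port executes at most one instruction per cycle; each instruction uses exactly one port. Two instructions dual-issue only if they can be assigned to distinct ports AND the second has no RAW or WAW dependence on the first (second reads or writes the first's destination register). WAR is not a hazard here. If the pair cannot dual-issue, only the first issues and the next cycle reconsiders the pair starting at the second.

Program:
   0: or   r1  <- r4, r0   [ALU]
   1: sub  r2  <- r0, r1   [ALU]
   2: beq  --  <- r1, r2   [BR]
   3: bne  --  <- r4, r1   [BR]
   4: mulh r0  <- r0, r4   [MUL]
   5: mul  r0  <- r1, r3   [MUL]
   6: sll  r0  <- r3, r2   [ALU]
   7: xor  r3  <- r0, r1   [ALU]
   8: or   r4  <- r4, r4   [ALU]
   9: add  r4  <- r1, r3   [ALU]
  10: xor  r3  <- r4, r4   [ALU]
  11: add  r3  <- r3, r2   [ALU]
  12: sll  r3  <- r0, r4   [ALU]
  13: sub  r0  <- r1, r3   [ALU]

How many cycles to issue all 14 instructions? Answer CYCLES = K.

0. or @i0  | RAW r1
1. sub @i1  | RAW r2
2. beq @i2  | no-port BR/BR
3. bne;mulh @i3/i4  | dual
4. mul @i5  | WAW r0
5. sll @i6  | RAW r0
6. xor;or @i7/i8  | dual
7. add @i9  | RAW r4
8. xor @i10  | RAW+WAW r3
9. add @i11  | WAW r3
10. sll @i12  | RAW r3
11. sub @i13  | tail

CYCLES = 12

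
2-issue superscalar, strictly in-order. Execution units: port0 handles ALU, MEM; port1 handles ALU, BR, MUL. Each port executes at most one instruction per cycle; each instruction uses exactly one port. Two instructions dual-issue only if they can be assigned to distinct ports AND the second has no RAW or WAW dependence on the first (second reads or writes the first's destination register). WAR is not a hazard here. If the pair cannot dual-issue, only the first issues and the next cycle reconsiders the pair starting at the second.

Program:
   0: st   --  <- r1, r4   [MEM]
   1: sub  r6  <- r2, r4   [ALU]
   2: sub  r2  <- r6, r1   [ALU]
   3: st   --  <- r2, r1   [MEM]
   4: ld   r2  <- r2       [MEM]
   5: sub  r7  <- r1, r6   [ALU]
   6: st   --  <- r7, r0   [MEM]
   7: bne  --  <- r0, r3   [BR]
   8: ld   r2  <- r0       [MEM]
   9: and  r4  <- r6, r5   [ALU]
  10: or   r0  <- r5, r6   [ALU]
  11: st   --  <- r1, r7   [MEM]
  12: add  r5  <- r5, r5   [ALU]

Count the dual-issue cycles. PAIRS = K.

c0: i0,i1 st.MEM;sub.ALU  pair
c1: i2 sub.ALU  RAW r2
c2: i3 st.MEM  no-port MEM/MEM
c3: i4,i5 ld.MEM;sub.ALU  pair
c4: i6,i7 st.MEM;bne.BR  pair
c5: i8,i9 ld.MEM;and.ALU  pair
c6: i10,i11 or.ALU;st.MEM  pair
c7: i12 add.ALU  tail

PAIRS = 5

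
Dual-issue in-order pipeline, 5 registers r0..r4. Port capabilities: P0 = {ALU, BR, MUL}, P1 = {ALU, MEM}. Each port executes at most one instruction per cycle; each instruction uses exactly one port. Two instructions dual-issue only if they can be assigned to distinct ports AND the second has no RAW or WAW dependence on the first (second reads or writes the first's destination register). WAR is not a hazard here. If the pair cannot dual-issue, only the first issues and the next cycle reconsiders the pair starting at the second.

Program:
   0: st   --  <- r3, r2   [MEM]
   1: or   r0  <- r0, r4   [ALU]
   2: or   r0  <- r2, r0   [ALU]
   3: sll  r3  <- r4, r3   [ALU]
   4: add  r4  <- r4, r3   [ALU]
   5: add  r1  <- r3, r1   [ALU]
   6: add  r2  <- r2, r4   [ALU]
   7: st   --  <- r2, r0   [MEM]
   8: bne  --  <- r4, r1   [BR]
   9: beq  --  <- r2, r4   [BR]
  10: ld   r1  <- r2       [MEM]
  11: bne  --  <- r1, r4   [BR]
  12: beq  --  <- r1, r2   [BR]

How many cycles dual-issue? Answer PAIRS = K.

PAIRS = 5

#0 head=0: st;or i0,i1 pair
#1 head=2: or;sll i2,i3 pair
#2 head=4: add;add i4,i5 pair
#3 head=6: add i6 RAW r2
#4 head=7: st;bne i7,i8 pair
#5 head=9: beq;ld i9,i10 pair
#6 head=11: bne i11 no-port BR/BR
#7 head=12: beq i12 tail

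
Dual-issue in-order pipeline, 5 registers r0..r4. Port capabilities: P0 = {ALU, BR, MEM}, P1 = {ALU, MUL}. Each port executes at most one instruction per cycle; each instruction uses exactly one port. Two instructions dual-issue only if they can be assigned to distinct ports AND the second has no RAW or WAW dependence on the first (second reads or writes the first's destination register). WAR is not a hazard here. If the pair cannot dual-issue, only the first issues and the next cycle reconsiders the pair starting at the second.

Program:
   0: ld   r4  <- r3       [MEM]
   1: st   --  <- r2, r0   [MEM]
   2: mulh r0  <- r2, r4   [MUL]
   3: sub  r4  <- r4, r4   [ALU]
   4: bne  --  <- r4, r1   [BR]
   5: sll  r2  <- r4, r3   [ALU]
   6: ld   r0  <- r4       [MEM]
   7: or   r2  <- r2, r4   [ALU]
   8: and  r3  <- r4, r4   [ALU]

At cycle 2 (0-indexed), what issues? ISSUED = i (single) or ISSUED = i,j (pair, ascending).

t=0 i0:ld ; no-port MEM/MEM
t=1 i1+i2:st+mulh ; 2-wide
t=2 i3:sub ; RAW r4
t=3 i4+i5:bne+sll ; 2-wide
t=4 i6+i7:ld+or ; 2-wide
t=5 i8:and ; tail

ISSUED = 3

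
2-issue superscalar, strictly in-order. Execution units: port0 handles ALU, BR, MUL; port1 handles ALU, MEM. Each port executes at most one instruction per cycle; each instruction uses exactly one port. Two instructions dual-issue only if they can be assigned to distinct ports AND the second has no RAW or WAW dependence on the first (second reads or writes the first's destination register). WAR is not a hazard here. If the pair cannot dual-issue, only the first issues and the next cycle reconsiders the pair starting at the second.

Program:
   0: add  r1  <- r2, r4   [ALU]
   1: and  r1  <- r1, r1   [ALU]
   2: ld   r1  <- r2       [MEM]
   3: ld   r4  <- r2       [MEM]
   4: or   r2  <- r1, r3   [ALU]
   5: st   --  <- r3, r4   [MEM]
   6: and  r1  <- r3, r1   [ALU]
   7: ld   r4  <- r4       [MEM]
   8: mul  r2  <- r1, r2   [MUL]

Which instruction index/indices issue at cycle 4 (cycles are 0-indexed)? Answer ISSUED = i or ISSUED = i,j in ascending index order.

t=0 i0:add ; RAW+WAW r1
t=1 i1:and ; WAW r1
t=2 i2:ld ; no-port MEM/MEM
t=3 i3/i4:ld+or ; pair
t=4 i5/i6:st+and ; pair
t=5 i7/i8:ld+mul ; pair

ISSUED = 5,6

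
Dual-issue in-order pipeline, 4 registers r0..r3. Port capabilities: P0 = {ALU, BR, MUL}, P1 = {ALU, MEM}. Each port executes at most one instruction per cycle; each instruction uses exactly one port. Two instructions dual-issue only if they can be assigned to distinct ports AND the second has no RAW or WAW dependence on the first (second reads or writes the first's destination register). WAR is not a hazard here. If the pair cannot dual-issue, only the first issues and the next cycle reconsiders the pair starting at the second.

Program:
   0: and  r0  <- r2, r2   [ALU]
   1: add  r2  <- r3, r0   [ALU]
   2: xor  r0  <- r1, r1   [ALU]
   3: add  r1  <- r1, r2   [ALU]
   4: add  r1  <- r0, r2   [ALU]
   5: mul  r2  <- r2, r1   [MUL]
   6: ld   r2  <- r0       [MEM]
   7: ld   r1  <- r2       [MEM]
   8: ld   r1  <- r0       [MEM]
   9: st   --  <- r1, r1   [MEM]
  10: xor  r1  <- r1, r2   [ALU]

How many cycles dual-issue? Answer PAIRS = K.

PAIRS = 2

t=0 i0:and ; RAW r0
t=1 i1&i2:add;xor ; dual
t=2 i3:add ; WAW r1
t=3 i4:add ; RAW r1
t=4 i5:mul ; WAW r2
t=5 i6:ld ; no-port MEM/MEM
t=6 i7:ld ; no-port MEM/MEM
t=7 i8:ld ; no-port MEM/MEM
t=8 i9&i10:st;xor ; dual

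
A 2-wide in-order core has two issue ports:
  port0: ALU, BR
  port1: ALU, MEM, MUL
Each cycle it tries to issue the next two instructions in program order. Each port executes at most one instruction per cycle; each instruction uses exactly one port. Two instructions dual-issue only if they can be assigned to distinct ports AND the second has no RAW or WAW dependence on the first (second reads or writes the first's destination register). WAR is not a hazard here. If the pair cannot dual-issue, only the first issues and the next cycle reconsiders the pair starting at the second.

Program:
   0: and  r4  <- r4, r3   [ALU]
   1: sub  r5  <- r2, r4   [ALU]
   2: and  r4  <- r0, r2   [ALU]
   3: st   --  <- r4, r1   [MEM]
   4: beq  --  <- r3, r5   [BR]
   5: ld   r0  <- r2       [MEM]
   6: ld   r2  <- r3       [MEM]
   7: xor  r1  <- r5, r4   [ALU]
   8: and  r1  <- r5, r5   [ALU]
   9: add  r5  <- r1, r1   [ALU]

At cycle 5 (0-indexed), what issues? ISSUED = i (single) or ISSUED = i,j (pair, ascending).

#0 head=0: and.ALU i0 RAW r4
#1 head=1: sub.ALU/and.ALU i1,i2 2-wide
#2 head=3: st.MEM/beq.BR i3,i4 2-wide
#3 head=5: ld.MEM i5 no-port MEM/MEM
#4 head=6: ld.MEM/xor.ALU i6,i7 2-wide
#5 head=8: and.ALU i8 RAW r1
#6 head=9: add.ALU i9 tail

ISSUED = 8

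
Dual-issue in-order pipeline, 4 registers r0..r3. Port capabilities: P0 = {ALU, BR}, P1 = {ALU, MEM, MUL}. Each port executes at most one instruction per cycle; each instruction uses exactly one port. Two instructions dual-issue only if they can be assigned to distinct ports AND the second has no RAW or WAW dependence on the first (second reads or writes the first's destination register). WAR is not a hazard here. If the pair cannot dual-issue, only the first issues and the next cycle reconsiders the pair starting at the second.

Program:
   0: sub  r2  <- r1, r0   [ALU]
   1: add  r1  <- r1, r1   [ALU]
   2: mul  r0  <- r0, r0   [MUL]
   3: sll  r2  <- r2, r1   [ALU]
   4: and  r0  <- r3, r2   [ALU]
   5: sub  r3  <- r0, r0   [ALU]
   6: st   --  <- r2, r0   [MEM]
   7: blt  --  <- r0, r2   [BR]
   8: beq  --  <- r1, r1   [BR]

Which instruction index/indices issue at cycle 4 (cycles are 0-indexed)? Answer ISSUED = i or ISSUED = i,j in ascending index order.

#0 head=0: sub;add i0&i1 pair
#1 head=2: mul;sll i2&i3 pair
#2 head=4: and i4 RAW r0
#3 head=5: sub;st i5&i6 pair
#4 head=7: blt i7 no-port BR/BR
#5 head=8: beq i8 tail

ISSUED = 7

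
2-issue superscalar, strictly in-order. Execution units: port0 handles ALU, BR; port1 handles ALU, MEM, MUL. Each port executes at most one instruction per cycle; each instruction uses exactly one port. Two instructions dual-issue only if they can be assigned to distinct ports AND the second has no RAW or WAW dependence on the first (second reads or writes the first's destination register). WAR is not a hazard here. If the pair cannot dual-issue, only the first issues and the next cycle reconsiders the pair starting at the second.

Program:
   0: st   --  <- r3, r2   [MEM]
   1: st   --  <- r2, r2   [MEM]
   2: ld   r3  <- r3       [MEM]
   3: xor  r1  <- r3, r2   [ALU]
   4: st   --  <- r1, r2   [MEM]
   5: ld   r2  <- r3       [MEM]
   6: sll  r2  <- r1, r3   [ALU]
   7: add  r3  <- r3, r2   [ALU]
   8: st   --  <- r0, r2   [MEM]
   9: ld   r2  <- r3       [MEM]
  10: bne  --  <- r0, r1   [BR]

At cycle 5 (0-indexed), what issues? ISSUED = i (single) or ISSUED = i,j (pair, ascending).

t=0 i0:st.MEM ; no-port MEM/MEM
t=1 i1:st.MEM ; no-port MEM/MEM
t=2 i2:ld.MEM ; RAW r3
t=3 i3:xor.ALU ; RAW r1
t=4 i4:st.MEM ; no-port MEM/MEM
t=5 i5:ld.MEM ; WAW r2
t=6 i6:sll.ALU ; RAW r2
t=7 i7,i8:add.ALU+st.MEM ; pair
t=8 i9,i10:ld.MEM+bne.BR ; pair

ISSUED = 5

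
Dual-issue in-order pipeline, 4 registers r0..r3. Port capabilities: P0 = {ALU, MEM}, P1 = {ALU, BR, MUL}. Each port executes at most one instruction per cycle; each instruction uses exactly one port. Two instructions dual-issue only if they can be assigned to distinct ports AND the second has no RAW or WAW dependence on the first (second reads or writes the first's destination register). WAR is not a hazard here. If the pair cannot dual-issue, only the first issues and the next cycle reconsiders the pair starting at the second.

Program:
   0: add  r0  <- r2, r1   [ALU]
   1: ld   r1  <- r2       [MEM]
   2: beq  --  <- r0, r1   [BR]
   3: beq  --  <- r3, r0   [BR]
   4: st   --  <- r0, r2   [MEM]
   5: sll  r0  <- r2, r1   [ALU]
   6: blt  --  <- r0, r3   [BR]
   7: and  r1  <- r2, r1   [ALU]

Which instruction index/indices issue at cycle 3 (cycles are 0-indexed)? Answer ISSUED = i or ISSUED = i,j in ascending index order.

#0 head=0: add+ld i0+i1 pair
#1 head=2: beq i2 no-port BR/BR
#2 head=3: beq+st i3+i4 pair
#3 head=5: sll i5 RAW r0
#4 head=6: blt+and i6+i7 pair

ISSUED = 5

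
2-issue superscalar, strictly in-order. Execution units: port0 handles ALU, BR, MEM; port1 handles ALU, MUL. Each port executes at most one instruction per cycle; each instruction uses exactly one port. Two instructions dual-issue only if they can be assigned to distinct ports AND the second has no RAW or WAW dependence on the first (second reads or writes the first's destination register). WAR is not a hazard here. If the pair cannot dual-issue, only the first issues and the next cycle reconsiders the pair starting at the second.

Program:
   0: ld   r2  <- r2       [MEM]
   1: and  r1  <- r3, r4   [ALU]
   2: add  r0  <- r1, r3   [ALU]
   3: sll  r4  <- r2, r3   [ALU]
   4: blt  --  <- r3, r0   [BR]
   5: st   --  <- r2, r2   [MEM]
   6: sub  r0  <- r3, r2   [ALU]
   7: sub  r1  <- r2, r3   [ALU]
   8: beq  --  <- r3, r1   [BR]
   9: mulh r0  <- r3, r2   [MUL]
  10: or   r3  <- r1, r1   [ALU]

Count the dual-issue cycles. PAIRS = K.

#0 head=0: ld and i0,i1 2-wide
#1 head=2: add sll i2,i3 2-wide
#2 head=4: blt i4 no-port BR/MEM
#3 head=5: st sub i5,i6 2-wide
#4 head=7: sub i7 RAW r1
#5 head=8: beq mulh i8,i9 2-wide
#6 head=10: or i10 tail

PAIRS = 4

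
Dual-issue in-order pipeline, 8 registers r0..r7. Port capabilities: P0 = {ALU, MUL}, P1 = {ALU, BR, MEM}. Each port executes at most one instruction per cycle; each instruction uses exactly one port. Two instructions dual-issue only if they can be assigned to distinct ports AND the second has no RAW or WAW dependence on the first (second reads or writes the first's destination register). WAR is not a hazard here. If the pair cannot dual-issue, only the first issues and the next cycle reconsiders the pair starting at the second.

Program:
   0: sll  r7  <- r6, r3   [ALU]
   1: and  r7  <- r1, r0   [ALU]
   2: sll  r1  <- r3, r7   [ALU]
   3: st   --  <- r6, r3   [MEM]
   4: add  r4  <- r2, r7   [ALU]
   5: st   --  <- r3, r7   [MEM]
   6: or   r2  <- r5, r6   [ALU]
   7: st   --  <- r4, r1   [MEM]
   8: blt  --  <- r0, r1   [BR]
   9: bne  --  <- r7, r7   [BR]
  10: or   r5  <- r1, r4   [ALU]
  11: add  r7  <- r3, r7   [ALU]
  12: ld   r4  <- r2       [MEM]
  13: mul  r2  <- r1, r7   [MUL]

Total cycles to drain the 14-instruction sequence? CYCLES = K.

CYCLES = 9

0. sll @i0  | WAW r7
1. and @i1  | RAW r7
2. sll+st @i2+i3  | 2-wide
3. add+st @i4+i5  | 2-wide
4. or+st @i6+i7  | 2-wide
5. blt @i8  | no-port BR/BR
6. bne+or @i9+i10  | 2-wide
7. add+ld @i11+i12  | 2-wide
8. mul @i13  | tail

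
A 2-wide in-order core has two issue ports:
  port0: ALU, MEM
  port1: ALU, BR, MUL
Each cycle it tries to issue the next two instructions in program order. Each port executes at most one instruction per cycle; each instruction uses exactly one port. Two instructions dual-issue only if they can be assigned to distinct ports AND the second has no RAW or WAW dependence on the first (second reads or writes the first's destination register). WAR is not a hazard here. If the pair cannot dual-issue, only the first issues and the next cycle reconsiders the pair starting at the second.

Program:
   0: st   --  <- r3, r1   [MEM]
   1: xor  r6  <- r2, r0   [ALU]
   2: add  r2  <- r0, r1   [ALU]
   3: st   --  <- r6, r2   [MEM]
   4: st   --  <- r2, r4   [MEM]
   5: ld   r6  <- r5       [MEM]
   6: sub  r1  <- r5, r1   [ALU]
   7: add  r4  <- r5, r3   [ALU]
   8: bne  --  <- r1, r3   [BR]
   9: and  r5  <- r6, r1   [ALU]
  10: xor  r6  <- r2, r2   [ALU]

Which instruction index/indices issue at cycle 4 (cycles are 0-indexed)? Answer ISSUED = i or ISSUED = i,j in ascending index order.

0. st.MEM/xor.ALU @i0/i1  | pair
1. add.ALU @i2  | RAW r2
2. st.MEM @i3  | no-port MEM/MEM
3. st.MEM @i4  | no-port MEM/MEM
4. ld.MEM/sub.ALU @i5/i6  | pair
5. add.ALU/bne.BR @i7/i8  | pair
6. and.ALU/xor.ALU @i9/i10  | pair

ISSUED = 5,6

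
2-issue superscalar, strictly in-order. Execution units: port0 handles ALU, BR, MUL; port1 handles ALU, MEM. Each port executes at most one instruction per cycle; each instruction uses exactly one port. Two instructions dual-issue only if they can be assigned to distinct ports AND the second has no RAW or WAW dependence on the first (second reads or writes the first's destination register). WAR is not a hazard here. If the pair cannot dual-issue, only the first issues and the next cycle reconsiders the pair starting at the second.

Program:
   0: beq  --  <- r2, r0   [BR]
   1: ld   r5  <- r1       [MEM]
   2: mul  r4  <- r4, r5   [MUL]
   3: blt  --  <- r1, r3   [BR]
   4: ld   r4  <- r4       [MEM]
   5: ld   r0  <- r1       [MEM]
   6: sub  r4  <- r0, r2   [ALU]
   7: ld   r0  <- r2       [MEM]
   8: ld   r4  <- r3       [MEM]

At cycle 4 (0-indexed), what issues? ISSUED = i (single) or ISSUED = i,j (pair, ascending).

ISSUED = 6,7

#0 head=0: beq ld i0/i1 pair
#1 head=2: mul i2 no-port MUL/BR
#2 head=3: blt ld i3/i4 pair
#3 head=5: ld i5 RAW r0
#4 head=6: sub ld i6/i7 pair
#5 head=8: ld i8 tail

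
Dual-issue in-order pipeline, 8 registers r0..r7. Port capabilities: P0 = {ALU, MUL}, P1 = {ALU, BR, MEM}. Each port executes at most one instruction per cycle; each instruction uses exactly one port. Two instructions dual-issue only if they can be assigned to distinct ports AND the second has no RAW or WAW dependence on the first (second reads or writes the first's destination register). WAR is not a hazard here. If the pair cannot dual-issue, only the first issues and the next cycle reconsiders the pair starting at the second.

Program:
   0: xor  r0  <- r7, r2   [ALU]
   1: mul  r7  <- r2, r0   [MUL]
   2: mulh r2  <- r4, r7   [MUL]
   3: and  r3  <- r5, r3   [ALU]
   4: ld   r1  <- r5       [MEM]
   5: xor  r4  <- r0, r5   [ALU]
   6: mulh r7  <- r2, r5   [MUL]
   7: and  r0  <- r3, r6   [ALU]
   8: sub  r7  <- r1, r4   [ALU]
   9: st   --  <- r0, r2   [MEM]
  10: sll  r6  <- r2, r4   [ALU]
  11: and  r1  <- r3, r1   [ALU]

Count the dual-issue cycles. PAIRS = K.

0. xor @i0  | RAW r0
1. mul @i1  | no-port MUL/MUL
2. mulh+and @i2,i3  | dual
3. ld+xor @i4,i5  | dual
4. mulh+and @i6,i7  | dual
5. sub+st @i8,i9  | dual
6. sll+and @i10,i11  | dual

PAIRS = 5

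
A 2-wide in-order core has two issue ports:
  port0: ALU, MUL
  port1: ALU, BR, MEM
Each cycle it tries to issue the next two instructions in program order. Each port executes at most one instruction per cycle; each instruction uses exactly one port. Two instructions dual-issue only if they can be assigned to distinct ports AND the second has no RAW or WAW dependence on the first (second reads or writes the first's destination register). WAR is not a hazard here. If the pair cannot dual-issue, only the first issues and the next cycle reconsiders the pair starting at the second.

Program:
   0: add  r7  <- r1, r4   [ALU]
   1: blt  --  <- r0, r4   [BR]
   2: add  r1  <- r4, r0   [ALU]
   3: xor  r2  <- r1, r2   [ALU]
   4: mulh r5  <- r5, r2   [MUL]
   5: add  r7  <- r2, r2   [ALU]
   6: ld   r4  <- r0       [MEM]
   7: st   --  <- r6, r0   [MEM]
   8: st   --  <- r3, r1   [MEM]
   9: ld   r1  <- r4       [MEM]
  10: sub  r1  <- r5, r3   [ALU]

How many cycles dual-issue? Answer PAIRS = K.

  cy0 -> i0&i1 (add.ALU+blt.BR) dual
  cy1 -> i2 (add.ALU) RAW r1
  cy2 -> i3 (xor.ALU) RAW r2
  cy3 -> i4&i5 (mulh.MUL+add.ALU) dual
  cy4 -> i6 (ld.MEM) no-port MEM/MEM
  cy5 -> i7 (st.MEM) no-port MEM/MEM
  cy6 -> i8 (st.MEM) no-port MEM/MEM
  cy7 -> i9 (ld.MEM) WAW r1
  cy8 -> i10 (sub.ALU) tail

PAIRS = 2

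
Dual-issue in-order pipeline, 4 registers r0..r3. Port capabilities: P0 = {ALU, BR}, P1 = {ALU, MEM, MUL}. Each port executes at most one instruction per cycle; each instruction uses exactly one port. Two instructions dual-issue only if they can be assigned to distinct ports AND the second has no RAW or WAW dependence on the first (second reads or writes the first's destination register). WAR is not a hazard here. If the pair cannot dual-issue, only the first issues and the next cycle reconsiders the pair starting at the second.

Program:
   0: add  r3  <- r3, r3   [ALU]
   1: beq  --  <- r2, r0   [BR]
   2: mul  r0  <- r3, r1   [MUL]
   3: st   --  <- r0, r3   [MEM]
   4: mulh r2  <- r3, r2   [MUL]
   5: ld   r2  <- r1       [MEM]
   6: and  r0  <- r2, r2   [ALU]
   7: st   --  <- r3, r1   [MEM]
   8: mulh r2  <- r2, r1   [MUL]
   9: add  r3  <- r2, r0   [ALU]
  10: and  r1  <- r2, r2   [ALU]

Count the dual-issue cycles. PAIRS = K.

PAIRS = 3

0. add/beq @i0&i1  | dual
1. mul @i2  | no-port MUL/MEM
2. st @i3  | no-port MEM/MUL
3. mulh @i4  | no-port MUL/MEM
4. ld @i5  | RAW r2
5. and/st @i6&i7  | dual
6. mulh @i8  | RAW r2
7. add/and @i9&i10  | dual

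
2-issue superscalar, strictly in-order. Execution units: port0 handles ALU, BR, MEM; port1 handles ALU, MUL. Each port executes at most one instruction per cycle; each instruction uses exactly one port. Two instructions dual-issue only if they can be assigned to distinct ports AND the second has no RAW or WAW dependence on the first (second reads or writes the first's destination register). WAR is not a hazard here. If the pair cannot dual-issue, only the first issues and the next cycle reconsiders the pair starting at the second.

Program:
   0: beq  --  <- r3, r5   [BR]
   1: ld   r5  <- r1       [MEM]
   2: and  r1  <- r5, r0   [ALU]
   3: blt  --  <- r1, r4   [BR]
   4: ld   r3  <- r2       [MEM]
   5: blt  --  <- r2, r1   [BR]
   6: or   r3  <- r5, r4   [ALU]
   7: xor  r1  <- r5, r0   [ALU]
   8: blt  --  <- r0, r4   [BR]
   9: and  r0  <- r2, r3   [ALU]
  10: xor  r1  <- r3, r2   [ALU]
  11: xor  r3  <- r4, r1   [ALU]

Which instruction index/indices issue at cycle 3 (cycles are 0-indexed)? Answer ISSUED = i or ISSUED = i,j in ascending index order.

t=0 i0:beq ; no-port BR/MEM
t=1 i1:ld ; RAW r5
t=2 i2:and ; RAW r1
t=3 i3:blt ; no-port BR/MEM
t=4 i4:ld ; no-port MEM/BR
t=5 i5+i6:blt;or ; pair
t=6 i7+i8:xor;blt ; pair
t=7 i9+i10:and;xor ; pair
t=8 i11:xor ; tail

ISSUED = 3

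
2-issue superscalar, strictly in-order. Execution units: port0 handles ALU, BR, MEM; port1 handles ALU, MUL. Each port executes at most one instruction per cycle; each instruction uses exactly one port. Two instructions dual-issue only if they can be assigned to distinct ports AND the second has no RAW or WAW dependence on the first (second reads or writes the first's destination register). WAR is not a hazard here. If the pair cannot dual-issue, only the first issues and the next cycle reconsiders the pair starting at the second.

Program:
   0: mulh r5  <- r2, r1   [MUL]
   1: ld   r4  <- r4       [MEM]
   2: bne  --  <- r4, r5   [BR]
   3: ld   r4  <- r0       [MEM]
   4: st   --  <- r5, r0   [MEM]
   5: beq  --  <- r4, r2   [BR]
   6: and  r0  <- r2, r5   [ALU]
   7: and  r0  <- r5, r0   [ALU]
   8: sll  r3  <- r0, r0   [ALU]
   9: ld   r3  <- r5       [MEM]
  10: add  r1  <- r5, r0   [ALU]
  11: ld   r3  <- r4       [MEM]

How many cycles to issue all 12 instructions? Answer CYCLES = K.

  cy0 -> i0&i1 (mulh+ld) dual
  cy1 -> i2 (bne) no-port BR/MEM
  cy2 -> i3 (ld) no-port MEM/MEM
  cy3 -> i4 (st) no-port MEM/BR
  cy4 -> i5&i6 (beq+and) dual
  cy5 -> i7 (and) RAW r0
  cy6 -> i8 (sll) WAW r3
  cy7 -> i9&i10 (ld+add) dual
  cy8 -> i11 (ld) tail

CYCLES = 9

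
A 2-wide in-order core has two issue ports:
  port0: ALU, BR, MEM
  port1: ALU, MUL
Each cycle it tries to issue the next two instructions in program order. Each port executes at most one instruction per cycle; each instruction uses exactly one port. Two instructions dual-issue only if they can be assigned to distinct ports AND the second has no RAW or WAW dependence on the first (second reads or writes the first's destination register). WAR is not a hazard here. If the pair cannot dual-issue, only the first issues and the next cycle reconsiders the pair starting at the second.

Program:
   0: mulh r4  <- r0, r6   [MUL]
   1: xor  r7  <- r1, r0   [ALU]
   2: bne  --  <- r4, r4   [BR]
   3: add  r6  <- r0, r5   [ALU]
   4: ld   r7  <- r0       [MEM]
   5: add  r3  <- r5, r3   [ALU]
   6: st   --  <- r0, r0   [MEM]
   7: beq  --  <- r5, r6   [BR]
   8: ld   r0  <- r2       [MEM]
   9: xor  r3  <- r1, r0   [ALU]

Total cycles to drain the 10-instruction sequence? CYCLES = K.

0. mulh+xor @i0&i1  | 2-wide
1. bne+add @i2&i3  | 2-wide
2. ld+add @i4&i5  | 2-wide
3. st @i6  | no-port MEM/BR
4. beq @i7  | no-port BR/MEM
5. ld @i8  | RAW r0
6. xor @i9  | tail

CYCLES = 7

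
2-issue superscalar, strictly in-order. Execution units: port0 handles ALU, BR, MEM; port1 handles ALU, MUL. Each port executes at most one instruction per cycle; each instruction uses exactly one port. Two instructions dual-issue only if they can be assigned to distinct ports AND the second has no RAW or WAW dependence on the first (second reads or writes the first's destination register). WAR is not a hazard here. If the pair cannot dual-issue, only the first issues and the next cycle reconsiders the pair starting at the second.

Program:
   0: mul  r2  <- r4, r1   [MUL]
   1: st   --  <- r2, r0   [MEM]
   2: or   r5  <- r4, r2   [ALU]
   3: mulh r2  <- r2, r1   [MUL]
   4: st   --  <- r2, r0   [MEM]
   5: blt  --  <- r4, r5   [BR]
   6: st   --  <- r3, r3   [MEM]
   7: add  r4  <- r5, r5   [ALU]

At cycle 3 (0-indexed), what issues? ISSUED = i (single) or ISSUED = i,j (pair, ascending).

ISSUED = 4

0. mul.MUL @i0  | RAW r2
1. st.MEM or.ALU @i1/i2  | 2-wide
2. mulh.MUL @i3  | RAW r2
3. st.MEM @i4  | no-port MEM/BR
4. blt.BR @i5  | no-port BR/MEM
5. st.MEM add.ALU @i6/i7  | 2-wide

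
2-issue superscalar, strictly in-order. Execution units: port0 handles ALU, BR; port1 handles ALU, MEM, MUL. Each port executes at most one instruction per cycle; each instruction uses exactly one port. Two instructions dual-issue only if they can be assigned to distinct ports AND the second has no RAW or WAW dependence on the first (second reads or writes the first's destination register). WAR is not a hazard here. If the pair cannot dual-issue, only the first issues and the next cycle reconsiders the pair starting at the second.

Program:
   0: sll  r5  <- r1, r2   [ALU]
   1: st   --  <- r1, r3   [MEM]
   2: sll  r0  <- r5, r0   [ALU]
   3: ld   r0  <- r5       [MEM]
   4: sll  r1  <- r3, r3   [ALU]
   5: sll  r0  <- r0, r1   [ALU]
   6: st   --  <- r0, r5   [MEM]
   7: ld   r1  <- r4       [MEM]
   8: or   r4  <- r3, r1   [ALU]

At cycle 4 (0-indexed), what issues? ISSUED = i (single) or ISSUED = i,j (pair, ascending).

ISSUED = 6

  cy0 -> i0,i1 (sll+st) pair
  cy1 -> i2 (sll) WAW r0
  cy2 -> i3,i4 (ld+sll) pair
  cy3 -> i5 (sll) RAW r0
  cy4 -> i6 (st) no-port MEM/MEM
  cy5 -> i7 (ld) RAW r1
  cy6 -> i8 (or) tail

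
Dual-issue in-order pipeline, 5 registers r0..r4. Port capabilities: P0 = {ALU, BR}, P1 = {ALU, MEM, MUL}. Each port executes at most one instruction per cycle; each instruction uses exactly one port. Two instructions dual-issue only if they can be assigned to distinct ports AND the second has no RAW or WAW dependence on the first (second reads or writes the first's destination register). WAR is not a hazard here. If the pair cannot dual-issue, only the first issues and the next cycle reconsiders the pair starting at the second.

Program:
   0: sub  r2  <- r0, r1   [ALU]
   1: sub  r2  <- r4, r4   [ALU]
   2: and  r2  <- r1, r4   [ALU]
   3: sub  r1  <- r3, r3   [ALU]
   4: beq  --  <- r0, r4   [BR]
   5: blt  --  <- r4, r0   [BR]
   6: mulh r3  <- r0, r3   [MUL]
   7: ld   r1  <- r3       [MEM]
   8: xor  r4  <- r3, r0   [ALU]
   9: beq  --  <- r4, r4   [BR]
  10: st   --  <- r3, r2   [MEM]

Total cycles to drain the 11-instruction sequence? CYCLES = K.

CYCLES = 7

c0: i0 sub  WAW r2
c1: i1 sub  WAW r2
c2: i2&i3 and;sub  pair
c3: i4 beq  no-port BR/BR
c4: i5&i6 blt;mulh  pair
c5: i7&i8 ld;xor  pair
c6: i9&i10 beq;st  pair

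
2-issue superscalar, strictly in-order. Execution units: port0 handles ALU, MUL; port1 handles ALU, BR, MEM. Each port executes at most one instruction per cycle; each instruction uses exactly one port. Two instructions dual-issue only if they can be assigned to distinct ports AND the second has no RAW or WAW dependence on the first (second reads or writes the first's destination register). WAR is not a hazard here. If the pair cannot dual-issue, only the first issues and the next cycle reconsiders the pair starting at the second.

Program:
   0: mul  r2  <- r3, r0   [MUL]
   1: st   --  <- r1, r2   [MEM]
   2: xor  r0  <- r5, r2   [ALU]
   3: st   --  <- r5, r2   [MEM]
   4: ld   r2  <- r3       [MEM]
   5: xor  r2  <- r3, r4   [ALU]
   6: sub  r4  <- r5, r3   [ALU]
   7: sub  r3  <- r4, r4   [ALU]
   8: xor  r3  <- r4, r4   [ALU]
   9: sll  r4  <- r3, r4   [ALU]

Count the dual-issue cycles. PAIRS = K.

0. mul @i0  | RAW r2
1. st;xor @i1,i2  | dual
2. st @i3  | no-port MEM/MEM
3. ld @i4  | WAW r2
4. xor;sub @i5,i6  | dual
5. sub @i7  | WAW r3
6. xor @i8  | RAW r3
7. sll @i9  | tail

PAIRS = 2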